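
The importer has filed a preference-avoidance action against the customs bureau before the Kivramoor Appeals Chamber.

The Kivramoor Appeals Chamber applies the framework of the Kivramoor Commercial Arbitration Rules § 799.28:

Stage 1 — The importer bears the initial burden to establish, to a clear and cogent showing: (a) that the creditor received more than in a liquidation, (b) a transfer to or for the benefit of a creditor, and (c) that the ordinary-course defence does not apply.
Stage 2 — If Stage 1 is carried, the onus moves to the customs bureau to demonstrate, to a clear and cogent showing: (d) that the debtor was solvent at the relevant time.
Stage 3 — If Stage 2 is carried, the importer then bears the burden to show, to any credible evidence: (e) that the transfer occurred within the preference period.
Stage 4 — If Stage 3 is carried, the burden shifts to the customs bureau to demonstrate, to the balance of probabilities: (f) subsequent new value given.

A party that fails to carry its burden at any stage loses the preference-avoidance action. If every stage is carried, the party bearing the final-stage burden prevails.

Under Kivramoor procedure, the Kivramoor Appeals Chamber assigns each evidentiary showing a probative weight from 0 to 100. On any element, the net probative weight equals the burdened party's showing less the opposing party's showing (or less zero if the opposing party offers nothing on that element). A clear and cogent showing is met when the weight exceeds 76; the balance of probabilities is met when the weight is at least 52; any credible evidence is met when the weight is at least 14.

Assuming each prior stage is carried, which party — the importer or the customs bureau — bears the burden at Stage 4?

customs bureau

Stage 4's rule assigns the burden to the customs bureau (to the balance of probabilities).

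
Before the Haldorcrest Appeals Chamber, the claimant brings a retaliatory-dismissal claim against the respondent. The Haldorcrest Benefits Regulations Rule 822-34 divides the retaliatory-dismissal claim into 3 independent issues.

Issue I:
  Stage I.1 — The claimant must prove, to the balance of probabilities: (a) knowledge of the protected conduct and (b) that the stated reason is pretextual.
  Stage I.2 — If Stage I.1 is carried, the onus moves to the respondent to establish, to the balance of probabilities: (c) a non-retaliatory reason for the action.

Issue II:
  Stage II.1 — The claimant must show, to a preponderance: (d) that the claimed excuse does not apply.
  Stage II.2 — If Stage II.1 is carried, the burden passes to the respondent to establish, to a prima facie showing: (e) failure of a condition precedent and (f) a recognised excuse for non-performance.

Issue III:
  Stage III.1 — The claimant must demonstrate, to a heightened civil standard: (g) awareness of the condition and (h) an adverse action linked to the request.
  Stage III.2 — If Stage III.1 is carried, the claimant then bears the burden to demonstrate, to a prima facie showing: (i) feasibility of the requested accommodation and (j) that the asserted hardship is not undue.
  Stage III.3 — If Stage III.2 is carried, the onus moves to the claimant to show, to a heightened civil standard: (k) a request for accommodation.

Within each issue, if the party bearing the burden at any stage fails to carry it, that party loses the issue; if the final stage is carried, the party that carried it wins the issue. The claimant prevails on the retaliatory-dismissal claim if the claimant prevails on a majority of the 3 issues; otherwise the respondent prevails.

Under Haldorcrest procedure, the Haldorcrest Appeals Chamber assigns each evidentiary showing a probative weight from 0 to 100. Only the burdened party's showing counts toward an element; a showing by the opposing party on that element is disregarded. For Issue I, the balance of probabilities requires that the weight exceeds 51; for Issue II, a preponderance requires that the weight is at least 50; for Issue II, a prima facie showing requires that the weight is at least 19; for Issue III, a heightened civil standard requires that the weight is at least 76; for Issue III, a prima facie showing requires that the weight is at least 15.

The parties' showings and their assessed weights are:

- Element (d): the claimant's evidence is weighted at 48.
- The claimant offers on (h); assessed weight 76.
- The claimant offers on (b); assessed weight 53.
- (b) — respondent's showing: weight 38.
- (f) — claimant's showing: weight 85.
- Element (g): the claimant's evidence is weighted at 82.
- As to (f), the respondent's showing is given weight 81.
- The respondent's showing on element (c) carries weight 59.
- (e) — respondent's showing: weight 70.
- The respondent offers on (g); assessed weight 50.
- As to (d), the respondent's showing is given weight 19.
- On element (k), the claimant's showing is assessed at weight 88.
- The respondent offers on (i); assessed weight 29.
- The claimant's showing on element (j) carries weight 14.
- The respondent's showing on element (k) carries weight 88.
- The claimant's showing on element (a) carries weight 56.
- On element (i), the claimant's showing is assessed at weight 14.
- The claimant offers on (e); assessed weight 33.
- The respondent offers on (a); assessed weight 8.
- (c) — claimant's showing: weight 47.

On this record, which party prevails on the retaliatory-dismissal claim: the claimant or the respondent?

— Issue I —
Stage I.1 (claimant, the balance of probabilities, weight exceeds 51): (a) 56 (respondent's 8 disregarded) > 51 — meets; (b) 53 (respondent's 38 disregarded) > 51 — meets.
  The claimant carries Stage I.1; the respondent now bears the burden.
Stage I.2 (respondent, the balance of probabilities, weight exceeds 51): (c) 59 (claimant's 47 disregarded) > 51 — meets.
  Stage I.2 carried; the final stage is satisfied.
All stages carried — the respondent prevails on this issue.
— Issue II —
Stage II.1 (claimant, a preponderance, weight is at least 50): (d) 48 (respondent's 19 disregarded) < 50 — fails.
  Stage II.1 not carried; the claimant fails its burden.
The respondent prevails on this issue.
— Issue III —
At Stage III.1 the claimant must meet a heightened civil standard (weight is at least 76): on (g) the weight is 82 (the respondent's 50 is given no effect), which does reach 76, so (g) meets the standard; on (h) the weight is 76, which does reach 76, so (h) meets the standard.
  Stage III.1 carried; the burden remains with the claimant.
At Stage III.2 the claimant must meet a prima facie showing (weight is at least 15): on (i) the weight is 14 (the respondent's 29 is given no effect), < 15, so (i) does not meet the standard; on (j) the weight is 14, which does not reach 15, so (j) does not meet the standard.
  Stage III.2 not carried; the claimant fails its burden.
So the respondent prevails on this issue.
Per-issue: Issue I → respondent; Issue II → respondent; Issue III → respondent. The claimant must prevail on a majority of issues; overall, the respondent prevails.

respondent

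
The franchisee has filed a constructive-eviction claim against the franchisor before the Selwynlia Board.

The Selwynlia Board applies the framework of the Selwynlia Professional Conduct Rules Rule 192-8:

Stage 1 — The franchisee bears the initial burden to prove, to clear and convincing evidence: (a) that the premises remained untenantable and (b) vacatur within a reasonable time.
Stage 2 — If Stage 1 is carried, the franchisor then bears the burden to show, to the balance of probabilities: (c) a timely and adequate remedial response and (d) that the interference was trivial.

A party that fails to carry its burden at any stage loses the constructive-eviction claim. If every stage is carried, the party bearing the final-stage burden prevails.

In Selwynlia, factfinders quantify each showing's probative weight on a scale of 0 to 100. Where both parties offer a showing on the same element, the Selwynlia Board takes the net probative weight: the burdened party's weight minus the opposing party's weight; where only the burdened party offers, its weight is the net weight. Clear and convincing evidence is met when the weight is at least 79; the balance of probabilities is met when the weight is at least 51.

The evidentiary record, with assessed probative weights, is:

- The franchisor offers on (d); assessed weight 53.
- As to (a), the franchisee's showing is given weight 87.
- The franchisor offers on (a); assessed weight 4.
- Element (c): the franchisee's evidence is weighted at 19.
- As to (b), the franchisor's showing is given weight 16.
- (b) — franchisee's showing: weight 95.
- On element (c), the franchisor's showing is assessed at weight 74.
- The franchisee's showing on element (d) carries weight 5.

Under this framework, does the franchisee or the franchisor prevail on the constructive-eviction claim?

At Stage 1 the franchisee must meet clear and convincing evidence (weight is at least 79): on (a) the weight is 87 less the opposing 4 gives net 83, which does reach 79, so (a) meets the standard; on (b) the weight is 95 less the opposing 16 gives net 79, ≥ 79, so (b) meets the standard.
  All elements met. The burden passes to the franchisor.
At Stage 2 the franchisor must meet the balance of probabilities (weight is at least 51): on (c) the weight is 74 less the opposing 19 gives net 55, ≥ 51, so (c) meets the standard; on (d) the weight is 53 less the opposing 5 gives net 48, which does not reach 51, so (d) does not meet the standard.
  Stage 2 not carried; the franchisor fails its burden.
So the franchisee prevails.

franchisee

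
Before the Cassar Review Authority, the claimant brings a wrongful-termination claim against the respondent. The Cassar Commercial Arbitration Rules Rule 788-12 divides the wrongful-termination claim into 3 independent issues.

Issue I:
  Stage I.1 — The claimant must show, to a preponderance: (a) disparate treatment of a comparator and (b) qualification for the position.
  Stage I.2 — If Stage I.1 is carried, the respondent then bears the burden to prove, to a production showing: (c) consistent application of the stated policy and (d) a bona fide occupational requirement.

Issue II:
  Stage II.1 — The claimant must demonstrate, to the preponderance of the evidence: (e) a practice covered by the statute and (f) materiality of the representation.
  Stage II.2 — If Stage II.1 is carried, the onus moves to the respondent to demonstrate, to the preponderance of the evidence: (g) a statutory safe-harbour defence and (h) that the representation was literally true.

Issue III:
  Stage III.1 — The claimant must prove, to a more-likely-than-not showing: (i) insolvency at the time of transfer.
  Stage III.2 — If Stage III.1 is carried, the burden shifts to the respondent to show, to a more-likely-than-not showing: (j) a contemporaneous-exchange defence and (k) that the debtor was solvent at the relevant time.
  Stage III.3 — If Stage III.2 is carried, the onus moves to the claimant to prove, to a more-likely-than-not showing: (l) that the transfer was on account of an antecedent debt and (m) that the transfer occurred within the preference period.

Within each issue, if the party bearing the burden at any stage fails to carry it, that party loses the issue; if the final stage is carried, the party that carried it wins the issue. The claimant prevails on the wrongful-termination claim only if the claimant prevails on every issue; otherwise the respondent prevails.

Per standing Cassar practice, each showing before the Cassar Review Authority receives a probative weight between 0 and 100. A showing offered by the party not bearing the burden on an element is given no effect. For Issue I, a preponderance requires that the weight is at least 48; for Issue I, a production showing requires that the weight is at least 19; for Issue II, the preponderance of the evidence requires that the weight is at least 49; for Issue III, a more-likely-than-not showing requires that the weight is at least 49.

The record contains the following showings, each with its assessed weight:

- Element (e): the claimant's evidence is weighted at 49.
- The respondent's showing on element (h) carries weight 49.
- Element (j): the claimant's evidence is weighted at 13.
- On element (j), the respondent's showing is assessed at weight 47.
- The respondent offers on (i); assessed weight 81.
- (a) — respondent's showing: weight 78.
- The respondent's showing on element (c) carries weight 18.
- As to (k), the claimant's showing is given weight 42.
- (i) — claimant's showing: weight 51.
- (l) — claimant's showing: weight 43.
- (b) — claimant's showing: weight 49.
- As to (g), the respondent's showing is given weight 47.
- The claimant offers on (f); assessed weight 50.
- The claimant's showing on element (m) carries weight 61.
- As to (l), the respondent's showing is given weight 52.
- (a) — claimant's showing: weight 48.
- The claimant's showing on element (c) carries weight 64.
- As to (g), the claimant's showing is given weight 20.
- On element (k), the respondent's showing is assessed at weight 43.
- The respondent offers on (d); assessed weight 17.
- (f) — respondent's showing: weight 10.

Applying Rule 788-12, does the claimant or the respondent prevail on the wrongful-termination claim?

— Issue I —
At Stage I.1 the claimant must meet a preponderance (weight is at least 48): on (a) the weight is 48 (the respondent's 78 is given no effect), ≥ 48, so (a) meets the standard; on (b) the weight is 49, ≥ 48, so (b) meets the standard.
  Stage I.1 carried; the burden shifts to the respondent.
At Stage I.2 the respondent must meet a production showing (weight is at least 19): on (c) the weight is 18 (the claimant's 64 is given no effect), which does not reach 19, so (c) does not meet the standard; on (d) the weight is 17, which does not reach 19, so (d) does not meet the standard.
  The respondent does not carry Stage I.2.
The claimant prevails on this issue.
— Issue II —
Stage II.1 (claimant, the preponderance of the evidence, weight is at least 49): (e) 49 ≥ 49 — meets; (f) 50 (respondent's 10 disregarded) ≥ 49 — meets.
  The claimant carries Stage II.1; the respondent now bears the burden.
Stage II.2 (respondent, the preponderance of the evidence, weight is at least 49): (g) 47 (claimant's 20 disregarded) < 49 — fails; (h) 49 ≥ 49 — meets.
  The respondent does not carry Stage II.2.
The analysis ends at Stage II.2; the claimant prevails on this issue.
— Issue III —
Stage III.1 (claimant, a more-likely-than-not showing, weight is at least 49): (i) 51 (respondent's 81 disregarded) ≥ 49 — meets.
  The claimant carries Stage III.1; the respondent now bears the burden.
Stage III.2 (respondent, a more-likely-than-not showing, weight is at least 49): (j) 47 (claimant's 13 disregarded) < 49 — fails; (k) 43 (claimant's 42 disregarded) < 49 — fails.
  Stage III.2 not carried; the respondent fails its burden.
The analysis ends at Stage III.2; the claimant prevails on this issue.
Per-issue: Issue I → claimant; Issue II → claimant; Issue III → claimant. The claimant must prevail on every issue; overall, the claimant prevails.

claimant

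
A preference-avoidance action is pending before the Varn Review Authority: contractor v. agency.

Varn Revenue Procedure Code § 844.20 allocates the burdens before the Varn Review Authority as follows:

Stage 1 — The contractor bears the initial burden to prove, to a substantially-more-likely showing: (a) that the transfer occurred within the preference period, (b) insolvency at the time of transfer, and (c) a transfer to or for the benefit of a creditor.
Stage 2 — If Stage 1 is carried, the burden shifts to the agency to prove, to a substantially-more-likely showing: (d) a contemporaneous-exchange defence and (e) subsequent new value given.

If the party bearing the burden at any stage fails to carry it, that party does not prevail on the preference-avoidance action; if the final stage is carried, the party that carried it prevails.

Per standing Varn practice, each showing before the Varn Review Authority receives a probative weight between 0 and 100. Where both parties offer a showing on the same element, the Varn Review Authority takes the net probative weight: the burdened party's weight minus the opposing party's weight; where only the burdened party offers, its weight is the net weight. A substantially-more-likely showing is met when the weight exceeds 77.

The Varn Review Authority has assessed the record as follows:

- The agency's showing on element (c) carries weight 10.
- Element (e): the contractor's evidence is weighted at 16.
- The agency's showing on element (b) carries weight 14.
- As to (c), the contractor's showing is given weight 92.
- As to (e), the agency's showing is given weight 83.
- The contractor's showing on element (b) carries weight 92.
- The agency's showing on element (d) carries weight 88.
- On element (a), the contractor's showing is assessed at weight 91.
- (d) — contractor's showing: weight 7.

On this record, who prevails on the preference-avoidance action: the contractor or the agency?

At Stage 1 the contractor must meet a substantially-more-likely showing (weight exceeds 77): on (a) the weight is 91, > 77, so (a) meets the standard; on (b) the weight is 92 less the opposing 14 gives net 78, > 77, so (b) meets the standard; on (c) the weight is 92 less the opposing 10 gives net 82, > 77, so (c) meets the standard.
  The contractor carries Stage 1; the agency now bears the burden.
At Stage 2 the agency must meet a substantially-more-likely showing (weight exceeds 77): on (d) the weight is 88 less the opposing 7 gives net 81, which does exceed 77, so (d) meets the standard; on (e) the weight is 83 less the opposing 16 gives net 67, ≤ 77, so (e) does not meet the standard.
  Not every element is met, so the agency fails to carry Stage 2.
The contractor prevails.

contractor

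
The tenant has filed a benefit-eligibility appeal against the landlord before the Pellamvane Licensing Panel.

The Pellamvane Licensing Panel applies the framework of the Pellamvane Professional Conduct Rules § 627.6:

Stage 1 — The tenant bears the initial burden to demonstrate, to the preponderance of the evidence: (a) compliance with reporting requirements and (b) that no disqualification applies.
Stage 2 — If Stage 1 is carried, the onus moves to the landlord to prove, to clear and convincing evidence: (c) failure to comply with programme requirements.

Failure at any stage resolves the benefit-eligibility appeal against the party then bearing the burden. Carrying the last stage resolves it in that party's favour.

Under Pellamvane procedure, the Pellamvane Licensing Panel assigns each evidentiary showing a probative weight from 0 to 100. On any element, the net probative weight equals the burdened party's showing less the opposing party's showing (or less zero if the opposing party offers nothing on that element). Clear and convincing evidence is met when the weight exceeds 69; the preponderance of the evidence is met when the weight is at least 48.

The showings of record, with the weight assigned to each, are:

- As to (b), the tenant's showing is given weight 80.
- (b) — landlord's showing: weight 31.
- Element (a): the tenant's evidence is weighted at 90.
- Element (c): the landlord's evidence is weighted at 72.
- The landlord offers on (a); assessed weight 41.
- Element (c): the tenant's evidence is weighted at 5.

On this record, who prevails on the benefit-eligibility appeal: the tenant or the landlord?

At Stage 1 the tenant must meet the preponderance of the evidence (weight is at least 48): on (a) the weight is 90 less the opposing 41 gives net 49, which does reach 48, so (a) meets the standard; on (b) the weight is 80 less the opposing 31 gives net 49, which does reach 48, so (b) meets the standard.
  Stage 1 is satisfied; the onus moves to the landlord.
At Stage 2 the landlord must meet clear and convincing evidence (weight exceeds 69): on (c) the weight is 72 less the opposing 5 gives net 67, which does not exceed 69, so (c) does not meet the standard.
  The landlord does not carry Stage 2.
The analysis ends at Stage 2; the tenant prevails.

tenant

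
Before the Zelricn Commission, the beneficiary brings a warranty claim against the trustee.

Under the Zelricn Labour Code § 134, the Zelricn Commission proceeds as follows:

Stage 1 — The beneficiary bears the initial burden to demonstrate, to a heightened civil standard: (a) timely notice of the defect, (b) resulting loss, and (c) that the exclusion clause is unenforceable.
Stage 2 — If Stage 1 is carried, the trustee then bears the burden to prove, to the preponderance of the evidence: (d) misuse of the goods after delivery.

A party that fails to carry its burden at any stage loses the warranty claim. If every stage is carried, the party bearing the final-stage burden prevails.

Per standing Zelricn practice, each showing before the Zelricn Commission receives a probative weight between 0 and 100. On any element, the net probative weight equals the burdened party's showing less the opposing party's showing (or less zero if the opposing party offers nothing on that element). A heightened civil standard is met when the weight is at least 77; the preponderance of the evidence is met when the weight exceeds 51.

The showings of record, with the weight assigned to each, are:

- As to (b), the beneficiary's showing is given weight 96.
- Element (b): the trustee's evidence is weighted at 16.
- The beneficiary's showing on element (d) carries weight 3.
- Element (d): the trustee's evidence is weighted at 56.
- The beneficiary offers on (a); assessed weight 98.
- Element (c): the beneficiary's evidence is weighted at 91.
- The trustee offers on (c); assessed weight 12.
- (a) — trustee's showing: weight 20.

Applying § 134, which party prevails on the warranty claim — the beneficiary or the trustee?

trustee

At Stage 1 the beneficiary must meet a heightened civil standard (weight is at least 77): on (a) the weight is 98 less the opposing 20 gives net 78, which does reach 77, so (a) meets the standard; on (b) the weight is 96 less the opposing 16 gives net 80, ≥ 77, so (b) meets the standard; on (c) the weight is 91 less the opposing 12 gives net 79, which does reach 77, so (c) meets the standard.
  All elements met. The burden passes to the trustee.
At Stage 2 the trustee must meet the preponderance of the evidence (weight exceeds 51): on (d) the weight is 56 less the opposing 3 gives net 53, > 51, so (d) meets the standard.
  The trustee carries the last stage.
All stages carried — the trustee prevails.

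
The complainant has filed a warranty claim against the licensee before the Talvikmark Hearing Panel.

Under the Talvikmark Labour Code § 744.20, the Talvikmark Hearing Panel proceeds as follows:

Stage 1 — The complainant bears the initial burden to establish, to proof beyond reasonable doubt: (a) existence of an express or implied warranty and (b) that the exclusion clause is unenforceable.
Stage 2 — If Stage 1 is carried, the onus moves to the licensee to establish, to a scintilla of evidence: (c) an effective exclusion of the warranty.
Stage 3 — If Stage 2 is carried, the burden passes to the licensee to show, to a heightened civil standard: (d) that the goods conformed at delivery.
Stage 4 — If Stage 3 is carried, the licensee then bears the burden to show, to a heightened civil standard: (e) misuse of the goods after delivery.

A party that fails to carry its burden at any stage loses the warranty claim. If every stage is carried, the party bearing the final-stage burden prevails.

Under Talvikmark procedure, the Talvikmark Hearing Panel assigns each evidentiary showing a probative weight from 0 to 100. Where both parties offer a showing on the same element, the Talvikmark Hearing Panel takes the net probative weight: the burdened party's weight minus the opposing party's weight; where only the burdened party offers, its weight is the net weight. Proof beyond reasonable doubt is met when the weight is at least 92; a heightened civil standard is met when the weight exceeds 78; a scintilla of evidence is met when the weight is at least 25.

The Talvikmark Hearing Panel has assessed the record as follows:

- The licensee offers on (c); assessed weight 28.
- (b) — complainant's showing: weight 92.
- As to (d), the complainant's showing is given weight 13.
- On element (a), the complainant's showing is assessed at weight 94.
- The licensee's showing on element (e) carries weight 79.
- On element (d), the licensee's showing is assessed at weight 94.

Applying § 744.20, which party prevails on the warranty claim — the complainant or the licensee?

Stage 1 — burden on complainant; standard: proof beyond reasonable doubt (weight is at least 92).
    (a): 94 ≥ 92 [met]
    (b): 92 ≥ 92 [met]
  All elements met. The burden passes to the licensee.
Stage 2 — burden on licensee; standard: a scintilla of evidence (weight is at least 25).
    (c): 28 ≥ 25 [met]
  All elements met. The licensee retains the burden for Stage 3.
Stage 3 — burden on licensee; standard: a heightened civil standard (weight exceeds 78).
    (d): 94 − 13 = 81 > 78 [met]
  All elements met. The licensee retains the burden for Stage 4.
Stage 4 — burden on licensee; standard: a heightened civil standard (weight exceeds 78).
    (e): 79 > 78 [met]
  Stage 4 carried; the final stage is satisfied.
Every stage carried; the licensee prevails.

licensee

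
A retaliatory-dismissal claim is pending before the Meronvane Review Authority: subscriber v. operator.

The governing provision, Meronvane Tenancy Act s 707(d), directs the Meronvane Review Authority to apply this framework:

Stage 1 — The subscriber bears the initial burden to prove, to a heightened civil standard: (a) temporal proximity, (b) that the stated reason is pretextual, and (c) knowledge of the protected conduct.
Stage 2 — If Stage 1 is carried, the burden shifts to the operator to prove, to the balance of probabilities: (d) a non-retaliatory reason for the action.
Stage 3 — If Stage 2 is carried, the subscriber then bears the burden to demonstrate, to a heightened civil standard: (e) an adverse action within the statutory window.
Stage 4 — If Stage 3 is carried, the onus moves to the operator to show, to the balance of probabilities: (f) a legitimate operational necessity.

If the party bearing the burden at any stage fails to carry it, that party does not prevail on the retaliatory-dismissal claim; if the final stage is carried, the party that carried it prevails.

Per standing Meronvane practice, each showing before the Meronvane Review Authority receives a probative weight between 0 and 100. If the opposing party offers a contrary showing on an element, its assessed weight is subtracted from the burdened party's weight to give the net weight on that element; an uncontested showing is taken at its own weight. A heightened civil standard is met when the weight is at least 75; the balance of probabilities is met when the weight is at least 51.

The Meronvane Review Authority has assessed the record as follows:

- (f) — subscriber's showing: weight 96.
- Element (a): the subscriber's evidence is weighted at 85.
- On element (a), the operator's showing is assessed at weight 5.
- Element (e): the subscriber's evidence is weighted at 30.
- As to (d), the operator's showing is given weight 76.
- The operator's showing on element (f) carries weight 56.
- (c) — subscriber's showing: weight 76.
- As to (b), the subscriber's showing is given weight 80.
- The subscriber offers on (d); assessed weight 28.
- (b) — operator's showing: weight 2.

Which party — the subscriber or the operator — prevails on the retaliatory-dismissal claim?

Stage 1 (subscriber, a heightened civil standard, weight is at least 75): (a) net 85−5=80 ≥ 75 — meets; (b) net 80−2=78 ≥ 75 — meets; (c) 76 ≥ 75 — meets.
  Stage 1 is satisfied; the onus moves to the operator.
Stage 2 (operator, the balance of probabilities, weight is at least 51): (d) net 76−28=48 < 51 — fails.
  The operator does not carry Stage 2.
So the subscriber prevails.

subscriber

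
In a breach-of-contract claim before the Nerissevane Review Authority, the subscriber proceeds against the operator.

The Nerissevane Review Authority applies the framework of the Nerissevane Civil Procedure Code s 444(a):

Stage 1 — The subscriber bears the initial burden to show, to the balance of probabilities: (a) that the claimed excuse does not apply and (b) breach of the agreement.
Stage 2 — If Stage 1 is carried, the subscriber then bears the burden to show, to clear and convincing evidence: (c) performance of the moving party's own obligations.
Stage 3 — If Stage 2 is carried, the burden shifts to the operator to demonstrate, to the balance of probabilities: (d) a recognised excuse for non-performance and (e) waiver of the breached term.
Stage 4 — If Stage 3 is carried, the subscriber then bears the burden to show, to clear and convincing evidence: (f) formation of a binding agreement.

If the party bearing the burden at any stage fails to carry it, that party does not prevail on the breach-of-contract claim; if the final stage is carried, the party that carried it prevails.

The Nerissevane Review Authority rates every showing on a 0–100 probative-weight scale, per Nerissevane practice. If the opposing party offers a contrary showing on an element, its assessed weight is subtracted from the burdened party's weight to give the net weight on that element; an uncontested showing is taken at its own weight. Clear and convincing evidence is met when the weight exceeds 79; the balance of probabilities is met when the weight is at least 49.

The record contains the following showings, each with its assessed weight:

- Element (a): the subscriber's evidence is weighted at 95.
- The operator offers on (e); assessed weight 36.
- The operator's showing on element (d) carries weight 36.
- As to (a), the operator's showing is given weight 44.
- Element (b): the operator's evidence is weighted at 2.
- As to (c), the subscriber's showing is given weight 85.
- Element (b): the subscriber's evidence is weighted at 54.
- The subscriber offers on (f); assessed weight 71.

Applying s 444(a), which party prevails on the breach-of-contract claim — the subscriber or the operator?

Stage 1 (subscriber, the balance of probabilities, weight is at least 49): (a) net 95−44=51 ≥ 49 — meets; (b) net 54−2=52 ≥ 49 — meets.
  Stage 1 carried; the burden remains with the subscriber.
Stage 2 (subscriber, clear and convincing evidence, weight exceeds 79): (c) 85 > 79 — meets.
  Stage 2 carried; the burden shifts to the operator.
Stage 3 (operator, the balance of probabilities, weight is at least 49): (d) 36 < 49 — fails; (e) 36 < 49 — fails.
  Not every element is met, so the operator fails to carry Stage 3.
The analysis ends at Stage 3; the subscriber prevails.

subscriber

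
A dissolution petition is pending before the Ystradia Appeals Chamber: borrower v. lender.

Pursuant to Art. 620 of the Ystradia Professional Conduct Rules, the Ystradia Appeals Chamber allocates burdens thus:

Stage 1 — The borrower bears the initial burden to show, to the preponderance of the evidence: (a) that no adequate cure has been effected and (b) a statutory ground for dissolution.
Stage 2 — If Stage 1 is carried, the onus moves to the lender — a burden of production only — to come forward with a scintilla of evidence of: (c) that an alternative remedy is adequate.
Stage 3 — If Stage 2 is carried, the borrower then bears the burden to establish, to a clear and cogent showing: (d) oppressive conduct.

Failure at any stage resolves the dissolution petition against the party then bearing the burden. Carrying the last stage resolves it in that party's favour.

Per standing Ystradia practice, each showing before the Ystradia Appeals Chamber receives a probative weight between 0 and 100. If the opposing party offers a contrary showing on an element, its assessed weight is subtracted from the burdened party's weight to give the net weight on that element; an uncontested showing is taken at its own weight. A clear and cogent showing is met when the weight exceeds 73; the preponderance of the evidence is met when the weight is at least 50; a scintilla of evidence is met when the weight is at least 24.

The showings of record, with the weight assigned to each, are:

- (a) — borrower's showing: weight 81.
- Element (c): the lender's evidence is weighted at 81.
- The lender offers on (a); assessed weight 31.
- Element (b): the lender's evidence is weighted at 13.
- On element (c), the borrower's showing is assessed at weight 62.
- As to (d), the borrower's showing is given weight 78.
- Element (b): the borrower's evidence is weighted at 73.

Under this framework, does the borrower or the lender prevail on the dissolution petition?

borrower

At Stage 1 the borrower must meet the preponderance of the evidence (weight is at least 50): on (a) the weight is 81 less the opposing 31 gives net 50, ≥ 50, so (a) meets the standard; on (b) the weight is 73 less the opposing 13 gives net 60, ≥ 50, so (b) meets the standard.
  All elements met. The burden passes to the lender.
At Stage 2 the lender must meet a scintilla of evidence (weight is at least 24): on (c) the weight is 81 less the opposing 62 gives net 19, < 24, so (c) does not meet the standard.
  The lender does not carry Stage 2.
The borrower prevails.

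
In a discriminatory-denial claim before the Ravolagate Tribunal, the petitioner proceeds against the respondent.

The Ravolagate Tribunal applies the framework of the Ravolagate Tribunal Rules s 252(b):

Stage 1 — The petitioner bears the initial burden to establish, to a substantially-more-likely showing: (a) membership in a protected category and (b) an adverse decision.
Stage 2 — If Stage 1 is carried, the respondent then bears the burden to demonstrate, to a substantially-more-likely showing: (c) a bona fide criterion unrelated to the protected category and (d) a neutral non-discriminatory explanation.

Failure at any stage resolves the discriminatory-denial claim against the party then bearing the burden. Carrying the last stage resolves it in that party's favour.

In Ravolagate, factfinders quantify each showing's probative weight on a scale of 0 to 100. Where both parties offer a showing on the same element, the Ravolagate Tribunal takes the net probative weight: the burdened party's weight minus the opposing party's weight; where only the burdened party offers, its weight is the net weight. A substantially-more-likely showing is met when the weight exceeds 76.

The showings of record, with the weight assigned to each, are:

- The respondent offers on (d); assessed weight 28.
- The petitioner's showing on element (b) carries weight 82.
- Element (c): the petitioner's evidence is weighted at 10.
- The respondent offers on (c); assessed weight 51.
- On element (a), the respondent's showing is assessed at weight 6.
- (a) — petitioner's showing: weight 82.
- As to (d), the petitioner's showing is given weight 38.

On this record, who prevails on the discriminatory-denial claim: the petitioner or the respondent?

respondent

Stage 1 (petitioner, a substantially-more-likely showing, weight exceeds 76): (a) net 82−6=76 ≤ 76 — fails; (b) 82 > 76 — meets.
  Stage 1 not carried; the petitioner fails its burden.
The analysis ends at Stage 1; the respondent prevails.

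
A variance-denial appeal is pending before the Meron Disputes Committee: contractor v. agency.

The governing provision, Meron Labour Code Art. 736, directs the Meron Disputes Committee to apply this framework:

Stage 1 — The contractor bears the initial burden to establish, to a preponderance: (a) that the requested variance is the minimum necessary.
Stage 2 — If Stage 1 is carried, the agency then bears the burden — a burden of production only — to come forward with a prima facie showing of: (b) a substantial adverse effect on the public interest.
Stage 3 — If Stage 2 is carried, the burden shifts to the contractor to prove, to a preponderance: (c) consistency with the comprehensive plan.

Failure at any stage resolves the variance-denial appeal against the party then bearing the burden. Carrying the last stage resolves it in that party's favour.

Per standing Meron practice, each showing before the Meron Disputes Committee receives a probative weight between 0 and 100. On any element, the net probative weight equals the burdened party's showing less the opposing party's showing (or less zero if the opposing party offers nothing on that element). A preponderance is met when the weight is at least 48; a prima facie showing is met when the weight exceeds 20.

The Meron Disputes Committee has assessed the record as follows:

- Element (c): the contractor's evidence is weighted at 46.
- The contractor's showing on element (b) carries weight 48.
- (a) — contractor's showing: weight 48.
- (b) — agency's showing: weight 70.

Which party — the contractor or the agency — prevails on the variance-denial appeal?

agency

Stage 1 (contractor, a preponderance, weight is at least 48): (a) 48 ≥ 48 — meets.
  Stage 1 carried; the burden shifts to the agency.
Stage 2 (agency, a prima facie showing, weight exceeds 20): (b) net 70−48=22 > 20 — meets.
  The agency carries Stage 2; the contractor now bears the burden.
Stage 3 (contractor, a preponderance, weight is at least 48): (c) 46 < 48 — fails.
  Not every element is met, so the contractor fails to carry Stage 3.
The analysis ends at Stage 3; the agency prevails.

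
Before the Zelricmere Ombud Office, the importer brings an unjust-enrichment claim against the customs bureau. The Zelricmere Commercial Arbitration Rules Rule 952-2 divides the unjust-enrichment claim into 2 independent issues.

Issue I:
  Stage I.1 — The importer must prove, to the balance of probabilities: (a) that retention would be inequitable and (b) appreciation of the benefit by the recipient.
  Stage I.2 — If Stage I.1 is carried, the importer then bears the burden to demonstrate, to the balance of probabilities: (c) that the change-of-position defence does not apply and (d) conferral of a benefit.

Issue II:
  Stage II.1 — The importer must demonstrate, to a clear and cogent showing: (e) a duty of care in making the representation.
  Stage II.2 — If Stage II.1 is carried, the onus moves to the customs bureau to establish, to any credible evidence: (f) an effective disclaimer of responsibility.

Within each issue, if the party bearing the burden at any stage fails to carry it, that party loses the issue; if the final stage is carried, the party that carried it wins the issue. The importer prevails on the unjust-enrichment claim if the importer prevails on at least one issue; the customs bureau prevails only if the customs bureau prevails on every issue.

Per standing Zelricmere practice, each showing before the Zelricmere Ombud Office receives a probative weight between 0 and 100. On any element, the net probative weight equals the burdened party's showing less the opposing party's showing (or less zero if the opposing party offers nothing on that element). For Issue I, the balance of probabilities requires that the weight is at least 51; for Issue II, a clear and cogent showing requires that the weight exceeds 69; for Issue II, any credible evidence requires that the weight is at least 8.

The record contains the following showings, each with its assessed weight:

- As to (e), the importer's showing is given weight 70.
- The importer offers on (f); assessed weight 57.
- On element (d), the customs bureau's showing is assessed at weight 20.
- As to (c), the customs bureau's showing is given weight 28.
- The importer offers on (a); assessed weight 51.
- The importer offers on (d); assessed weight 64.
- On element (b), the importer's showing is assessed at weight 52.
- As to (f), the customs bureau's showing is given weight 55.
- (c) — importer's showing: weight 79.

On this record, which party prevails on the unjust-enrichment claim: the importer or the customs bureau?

— Issue I —
Stage I.1 — burden on importer; standard: the balance of probabilities (weight is at least 51).
    (a): 51 ≥ 51 [met]
    (b): 52 ≥ 51 [met]
  All elements met. The importer retains the burden for Stage I.2.
Stage I.2 — burden on importer; standard: the balance of probabilities (weight is at least 51).
    (c): 79 − 28 = 51 ≥ 51 [met]
    (d): 64 − 20 = 44 < 51 [not met]
  Not every element is met, so the importer fails to carry Stage I.2.
So the customs bureau prevails on this issue.
— Issue II —
At Stage II.1 the importer must meet a clear and cogent showing (weight exceeds 69): on (e) the weight is 70, > 69, so (e) meets the standard.
  Stage II.1 carried; the burden shifts to the customs bureau.
At Stage II.2 the customs bureau must meet any credible evidence (weight is at least 8): on (f) the weight is 55 less the opposing 57 gives net -2, < 8, so (f) does not meet the standard.
  The customs bureau does not carry Stage II.2.
The analysis ends at Stage II.2; the importer prevails on this issue.
Per-issue: Issue I → customs bureau; Issue II → importer. The importer must prevail on at least one issue; overall, the importer prevails.

importer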